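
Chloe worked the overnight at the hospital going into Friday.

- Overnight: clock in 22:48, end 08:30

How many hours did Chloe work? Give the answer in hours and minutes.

Overnight: 22:48 → midnight = 1 h 12 min; midnight → 08:30 = 8 h 30 min; span 9 h 42 min

9 h 42 min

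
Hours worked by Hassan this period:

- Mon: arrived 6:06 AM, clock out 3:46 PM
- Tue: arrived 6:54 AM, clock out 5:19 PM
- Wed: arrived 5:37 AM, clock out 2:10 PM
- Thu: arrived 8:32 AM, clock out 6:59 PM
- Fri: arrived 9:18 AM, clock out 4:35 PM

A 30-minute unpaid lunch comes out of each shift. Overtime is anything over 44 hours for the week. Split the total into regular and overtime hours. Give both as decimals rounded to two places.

Mon: 6:06 AM–3:46 PM = 9 h 40 min; less 30 min break → 9 h 10 min
Tue: 6:54 AM–5:19 PM = 10 h 25 min; less 30 min break → 9 h 55 min
Wed: 5:37 AM–2:10 PM = 8 h 33 min; less 30 min break → 8 h 3 min
Thu: 8:32 AM–6:59 PM = 10 h 27 min; less 30 min break → 9 h 57 min
Fri: 9:18 AM–4:35 PM = 7 h 17 min; less 30 min break → 6 h 47 min
Total worked: 43 h 52 min = 43.87 h.
Threshold 44 h → overtime 0 h 0 min, regular 43 h 52 min.

Regular 43.87 hours, overtime 0.00 hours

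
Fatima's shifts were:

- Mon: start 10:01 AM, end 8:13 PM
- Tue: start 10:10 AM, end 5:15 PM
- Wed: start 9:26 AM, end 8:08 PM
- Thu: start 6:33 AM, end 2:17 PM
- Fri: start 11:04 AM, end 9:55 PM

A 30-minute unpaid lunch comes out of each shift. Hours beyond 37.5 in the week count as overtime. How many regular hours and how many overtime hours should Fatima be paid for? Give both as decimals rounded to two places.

Mon: 10:01 AM–8:13 PM = 10 h 12 min; less 30 min break → 9 h 42 min
Tue: 10:10 AM–5:15 PM = 7 h 5 min; less 30 min break → 6 h 35 min
Wed: 9:26 AM–8:08 PM = 10 h 42 min; less 30 min break → 10 h 12 min
Thu: 6:33 AM–2:17 PM = 7 h 44 min; less 30 min break → 7 h 14 min
Fri: 11:04 AM–9:55 PM = 10 h 51 min; less 30 min break → 10 h 21 min
Total worked: 44 h 4 min = 44.07 h.
Threshold 37.5 h → overtime 6 h 34 min, regular 37 h 30 min.

Regular 37.50 hours, overtime 6.57 hours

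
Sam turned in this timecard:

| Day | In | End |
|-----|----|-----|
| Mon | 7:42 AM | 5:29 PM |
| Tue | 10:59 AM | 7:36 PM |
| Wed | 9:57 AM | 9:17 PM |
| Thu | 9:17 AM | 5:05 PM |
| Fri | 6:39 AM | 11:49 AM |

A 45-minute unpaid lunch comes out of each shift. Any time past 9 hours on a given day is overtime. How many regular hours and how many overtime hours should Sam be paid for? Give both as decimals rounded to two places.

Regular 37.33 hours, overtime 1.62 hours

Mon: 7:42 AM–5:29 PM = 9 h 47 min; less 45 min break → 9 h 2 min
Tue: 10:59 AM–7:36 PM = 8 h 37 min; less 45 min break → 7 h 52 min
Wed: 9:57 AM–9:17 PM = 11 h 20 min; less 45 min break → 10 h 35 min
Thu: 9:17 AM–5:05 PM = 7 h 48 min; less 45 min break → 7 h 3 min
Fri: 6:39 AM–11:49 AM = 5 h 10 min; less 45 min break → 4 h 25 min
Mon reg 9 h 0 min / OT 0 h 2 min; Tue reg 7 h 52 min / OT 0 h 0 min; Wed reg 9 h 0 min / OT 1 h 35 min; Thu reg 7 h 3 min / OT 0 h 0 min; Fri reg 4 h 25 min / OT 0 h 0 min.
Totals: regular 37 h 20 min, overtime 1 h 37 min.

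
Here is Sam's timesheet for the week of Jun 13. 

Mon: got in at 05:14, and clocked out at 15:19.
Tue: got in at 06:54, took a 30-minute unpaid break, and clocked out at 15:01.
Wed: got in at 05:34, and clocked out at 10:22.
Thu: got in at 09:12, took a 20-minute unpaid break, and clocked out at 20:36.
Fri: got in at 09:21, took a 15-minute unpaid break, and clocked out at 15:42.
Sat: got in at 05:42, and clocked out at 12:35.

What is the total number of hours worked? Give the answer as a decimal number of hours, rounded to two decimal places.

Mon: 05:14–15:19 = 10 h 5 min
Tue: 06:54–15:01 = 8 h 7 min; less 30 min break → 7 h 37 min
Wed: 05:34–10:22 = 4 h 48 min
Thu: 09:12–20:36 = 11 h 24 min; less 20 min break → 11 h 4 min
Fri: 09:21–15:42 = 6 h 21 min; less 15 min break → 6 h 6 min
Sat: 05:42–12:35 = 6 h 53 min
Total: 10 h 5 min + 7 h 37 min + 4 h 48 min + 11 h 4 min + 6 h 6 min + 6 h 53 min = 46 h 33 min.

46.55 hours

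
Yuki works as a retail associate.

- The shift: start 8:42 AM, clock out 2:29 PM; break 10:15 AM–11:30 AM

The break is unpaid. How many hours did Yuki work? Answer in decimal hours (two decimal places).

4.53 hours

The shift: 8:42 AM–2:29 PM = 5 h 47 min; less 75 min break → 4 h 32 min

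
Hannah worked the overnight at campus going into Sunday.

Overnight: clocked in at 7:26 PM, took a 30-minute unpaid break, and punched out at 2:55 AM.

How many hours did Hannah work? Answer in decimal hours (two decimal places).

Overnight: 7:26 PM → midnight = 4 h 34 min; midnight → 2:55 AM = 2 h 55 min; span 7 h 29 min; less 30 min break → 6 h 59 min

6.98 hours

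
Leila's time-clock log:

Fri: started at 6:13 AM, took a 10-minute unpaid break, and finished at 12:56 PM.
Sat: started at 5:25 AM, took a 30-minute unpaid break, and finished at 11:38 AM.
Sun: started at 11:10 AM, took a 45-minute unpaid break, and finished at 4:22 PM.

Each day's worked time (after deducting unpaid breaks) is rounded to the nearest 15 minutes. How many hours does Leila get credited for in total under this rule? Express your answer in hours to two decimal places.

Fri: 6:13 AM–12:56 PM = 6 h 43 min − 10 min = 6 h 33 min → rounds to 6 h 30 min
Sat: 5:25 AM–11:38 AM = 6 h 13 min − 30 min = 5 h 43 min → rounds to 5 h 45 min
Sun: 11:10 AM–4:22 PM = 5 h 12 min − 45 min = 4 h 27 min → rounds to 4 h 30 min
Total credited: 16 h 45 min.

16.75 hours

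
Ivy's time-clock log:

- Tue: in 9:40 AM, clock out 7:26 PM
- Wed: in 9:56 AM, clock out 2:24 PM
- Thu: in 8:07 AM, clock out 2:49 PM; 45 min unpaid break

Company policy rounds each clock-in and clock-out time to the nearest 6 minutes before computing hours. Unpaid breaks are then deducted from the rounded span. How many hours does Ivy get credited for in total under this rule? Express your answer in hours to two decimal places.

20.15 hours

Tue: in 9:40 AM→9:42 AM, out 7:26 PM→7:24 PM; 9 h 42 min
Wed: in 9:56 AM→9:54 AM, out 2:24 PM→2:24 PM; 4 h 30 min
Thu: in 8:07 AM→8:06 AM, out 2:49 PM→2:48 PM; 6 h 42 min − 45 min = 5 h 57 min
Total credited: 20 h 9 min.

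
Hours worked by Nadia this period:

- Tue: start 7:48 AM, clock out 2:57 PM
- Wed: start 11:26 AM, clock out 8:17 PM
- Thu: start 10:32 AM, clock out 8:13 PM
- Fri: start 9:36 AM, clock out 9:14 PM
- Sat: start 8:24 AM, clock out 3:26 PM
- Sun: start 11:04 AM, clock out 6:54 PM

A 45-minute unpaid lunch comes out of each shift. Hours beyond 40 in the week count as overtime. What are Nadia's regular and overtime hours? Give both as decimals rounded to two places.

Regular 40.00 hours, overtime 7.68 hours

Tue: 7:48 AM–2:57 PM = 7 h 9 min; less 45 min break → 6 h 24 min
Wed: 11:26 AM–8:17 PM = 8 h 51 min; less 45 min break → 8 h 6 min
Thu: 10:32 AM–8:13 PM = 9 h 41 min; less 45 min break → 8 h 56 min
Fri: 9:36 AM–9:14 PM = 11 h 38 min; less 45 min break → 10 h 53 min
Sat: 8:24 AM–3:26 PM = 7 h 2 min; less 45 min break → 6 h 17 min
Sun: 11:04 AM–6:54 PM = 7 h 50 min; less 45 min break → 7 h 5 min
Total worked: 47 h 41 min = 47.68 h.
Threshold 40 h → overtime 7 h 41 min, regular 40 h 0 min.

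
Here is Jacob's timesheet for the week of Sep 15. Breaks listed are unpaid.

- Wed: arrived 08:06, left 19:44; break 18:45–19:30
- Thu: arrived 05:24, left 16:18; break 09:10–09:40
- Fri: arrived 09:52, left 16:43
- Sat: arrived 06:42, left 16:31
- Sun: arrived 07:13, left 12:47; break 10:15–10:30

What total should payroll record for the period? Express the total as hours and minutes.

Wed: 08:06–19:44 = 11 h 38 min; less 45 min break → 10 h 53 min
Thu: 05:24–16:18 = 10 h 54 min; less 30 min break → 10 h 24 min
Fri: 09:52–16:43 = 6 h 51 min
Sat: 06:42–16:31 = 9 h 49 min
Sun: 07:13–12:47 = 5 h 34 min; less 15 min break → 5 h 19 min
Total: 10 h 53 min + 10 h 24 min + 6 h 51 min + 9 h 49 min + 5 h 19 min = 43 h 16 min.

43 h 16 min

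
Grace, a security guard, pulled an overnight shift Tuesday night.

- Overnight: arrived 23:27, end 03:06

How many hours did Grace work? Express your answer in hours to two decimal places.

3.65 hours

Overnight: 23:27 → midnight = 0 h 33 min; midnight → 03:06 = 3 h 6 min; span 3 h 39 min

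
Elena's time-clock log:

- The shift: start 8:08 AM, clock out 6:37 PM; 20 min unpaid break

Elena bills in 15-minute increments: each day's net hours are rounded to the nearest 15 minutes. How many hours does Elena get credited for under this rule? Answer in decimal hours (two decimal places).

The shift: 8:08 AM–6:37 PM = 10 h 29 min − 20 min = 10 h 9 min → rounds to 10 h 15 min

10.25 hours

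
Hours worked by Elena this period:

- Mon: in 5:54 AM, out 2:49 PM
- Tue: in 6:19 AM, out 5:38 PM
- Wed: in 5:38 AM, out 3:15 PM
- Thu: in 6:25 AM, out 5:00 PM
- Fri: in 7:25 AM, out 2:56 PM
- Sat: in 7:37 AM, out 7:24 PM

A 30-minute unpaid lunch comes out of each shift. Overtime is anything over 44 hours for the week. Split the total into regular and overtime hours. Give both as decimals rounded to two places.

Mon: 5:54 AM–2:49 PM = 8 h 55 min; less 30 min break → 8 h 25 min
Tue: 6:19 AM–5:38 PM = 11 h 19 min; less 30 min break → 10 h 49 min
Wed: 5:38 AM–3:15 PM = 9 h 37 min; less 30 min break → 9 h 7 min
Thu: 6:25 AM–5:00 PM = 10 h 35 min; less 30 min break → 10 h 5 min
Fri: 7:25 AM–2:56 PM = 7 h 31 min; less 30 min break → 7 h 1 min
Sat: 7:37 AM–7:24 PM = 11 h 47 min; less 30 min break → 11 h 17 min
Total worked: 56 h 44 min = 56.73 h.
Threshold 44 h → overtime 12 h 44 min, regular 44 h 0 min.

Regular 44.00 hours, overtime 12.73 hours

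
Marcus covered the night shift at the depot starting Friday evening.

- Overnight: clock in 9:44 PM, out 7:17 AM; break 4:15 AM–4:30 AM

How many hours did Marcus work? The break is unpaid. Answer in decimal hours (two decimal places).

9.30 hours

Overnight: 9:44 PM → midnight = 2 h 16 min; midnight → 7:17 AM = 7 h 17 min; span 9 h 33 min; less 15 min break → 9 h 18 min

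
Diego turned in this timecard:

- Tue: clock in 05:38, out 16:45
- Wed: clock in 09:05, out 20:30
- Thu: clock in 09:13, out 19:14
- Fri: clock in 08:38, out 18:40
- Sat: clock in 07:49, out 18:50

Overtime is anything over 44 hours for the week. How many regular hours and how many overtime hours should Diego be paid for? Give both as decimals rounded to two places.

Tue: 05:38–16:45 = 11 h 7 min
Wed: 09:05–20:30 = 11 h 25 min
Thu: 09:13–19:14 = 10 h 1 min
Fri: 08:38–18:40 = 10 h 2 min
Sat: 07:49–18:50 = 11 h 1 min
Total worked: 53 h 36 min = 53.60 h.
Threshold 44 h → overtime 9 h 36 min, regular 44 h 0 min.

Regular 44.00 hours, overtime 9.60 hours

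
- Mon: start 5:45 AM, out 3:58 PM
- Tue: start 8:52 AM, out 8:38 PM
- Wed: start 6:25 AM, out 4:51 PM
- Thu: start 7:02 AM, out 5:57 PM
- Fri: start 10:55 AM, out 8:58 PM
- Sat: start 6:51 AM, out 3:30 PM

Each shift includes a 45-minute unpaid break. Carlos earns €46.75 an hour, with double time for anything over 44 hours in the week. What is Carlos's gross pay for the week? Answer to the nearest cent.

Mon: 5:45 AM–3:58 PM = 10 h 13 min; less 45 min break → 9 h 28 min
Tue: 8:52 AM–8:38 PM = 11 h 46 min; less 45 min break → 11 h 1 min
Wed: 6:25 AM–4:51 PM = 10 h 26 min; less 45 min break → 9 h 41 min
Thu: 7:02 AM–5:57 PM = 10 h 55 min; less 45 min break → 10 h 10 min
Fri: 10:55 AM–8:58 PM = 10 h 3 min; less 45 min break → 9 h 18 min
Sat: 6:51 AM–3:30 PM = 8 h 39 min; less 45 min break → 7 h 54 min
Total worked: 57 h 32 min = 3452 min.
Regular 44 h 0 min = 2640 min at €46.75/h; overtime 13 h 32 min = 812 min at €93.50/h.
Pay = (2640 × €46.75 + 812 × €93.50) ÷ 60 = €3322.37.

€3322.37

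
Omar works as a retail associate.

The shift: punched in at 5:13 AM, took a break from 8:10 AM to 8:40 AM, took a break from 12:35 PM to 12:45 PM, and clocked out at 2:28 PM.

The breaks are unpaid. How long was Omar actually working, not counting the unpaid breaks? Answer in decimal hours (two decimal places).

8.58 hours

The shift: 5:13 AM–2:28 PM = 9 h 15 min; less 40 min break → 8 h 35 min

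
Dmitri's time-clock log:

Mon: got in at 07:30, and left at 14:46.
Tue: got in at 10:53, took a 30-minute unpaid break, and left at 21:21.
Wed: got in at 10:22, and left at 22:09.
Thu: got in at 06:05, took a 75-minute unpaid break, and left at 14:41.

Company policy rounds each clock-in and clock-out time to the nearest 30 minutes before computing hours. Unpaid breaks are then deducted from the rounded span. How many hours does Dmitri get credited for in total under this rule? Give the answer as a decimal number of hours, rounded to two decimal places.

36.25 hours

Mon: in 07:30→07:30, out 14:46→15:00; 7 h 30 min
Tue: in 10:53→11:00, out 21:21→21:30; 10 h 30 min − 30 min = 10 h 0 min
Wed: in 10:22→10:30, out 22:09→22:00; 11 h 30 min
Thu: in 06:05→06:00, out 14:41→14:30; 8 h 30 min − 75 min = 7 h 15 min
Total credited: 36 h 15 min.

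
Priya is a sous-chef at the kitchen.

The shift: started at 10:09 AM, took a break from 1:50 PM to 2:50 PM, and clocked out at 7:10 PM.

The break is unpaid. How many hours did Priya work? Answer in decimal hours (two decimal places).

8.02 hours

The shift: 10:09 AM–7:10 PM = 9 h 1 min; less 60 min break → 8 h 1 min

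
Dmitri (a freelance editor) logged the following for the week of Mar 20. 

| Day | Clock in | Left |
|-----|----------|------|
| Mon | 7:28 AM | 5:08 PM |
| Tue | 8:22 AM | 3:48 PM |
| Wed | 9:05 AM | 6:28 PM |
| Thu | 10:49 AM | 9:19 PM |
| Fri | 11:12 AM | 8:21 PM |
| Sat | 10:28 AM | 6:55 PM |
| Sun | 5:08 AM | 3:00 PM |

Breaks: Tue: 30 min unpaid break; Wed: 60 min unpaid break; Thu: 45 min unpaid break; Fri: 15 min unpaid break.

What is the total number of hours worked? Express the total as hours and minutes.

Mon: 7:28 AM–5:08 PM = 9 h 40 min
Tue: 8:22 AM–3:48 PM = 7 h 26 min; less 30 min break → 6 h 56 min
Wed: 9:05 AM–6:28 PM = 9 h 23 min; less 60 min break → 8 h 23 min
Thu: 10:49 AM–9:19 PM = 10 h 30 min; less 45 min break → 9 h 45 min
Fri: 11:12 AM–8:21 PM = 9 h 9 min; less 15 min break → 8 h 54 min
Sat: 10:28 AM–6:55 PM = 8 h 27 min
Sun: 5:08 AM–3:00 PM = 9 h 52 min
Total: 9 h 40 min + 6 h 56 min + 8 h 23 min + 9 h 45 min + 8 h 54 min + 8 h 27 min + 9 h 52 min = 61 h 57 min.

61 h 57 min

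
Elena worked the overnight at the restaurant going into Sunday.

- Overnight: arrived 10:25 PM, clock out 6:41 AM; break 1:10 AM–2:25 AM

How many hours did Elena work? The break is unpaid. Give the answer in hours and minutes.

7 h 1 min

Overnight: 10:25 PM → midnight = 1 h 35 min; midnight → 6:41 AM = 6 h 41 min; span 8 h 16 min; less 75 min break → 7 h 1 min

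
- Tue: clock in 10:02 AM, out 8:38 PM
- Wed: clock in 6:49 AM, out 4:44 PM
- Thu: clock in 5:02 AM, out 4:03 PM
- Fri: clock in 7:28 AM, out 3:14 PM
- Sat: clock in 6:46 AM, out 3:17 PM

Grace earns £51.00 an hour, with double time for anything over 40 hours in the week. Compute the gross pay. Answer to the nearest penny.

£2837.30

Tue: 10:02 AM–8:38 PM = 10 h 36 min
Wed: 6:49 AM–4:44 PM = 9 h 55 min
Thu: 5:02 AM–4:03 PM = 11 h 1 min
Fri: 7:28 AM–3:14 PM = 7 h 46 min
Sat: 6:46 AM–3:17 PM = 8 h 31 min
Total worked: 47 h 49 min = 2869 min.
Regular 40 h 0 min = 2400 min at £51.00/h; overtime 7 h 49 min = 469 min at £102.00/h.
Pay = (2400 × £51.00 + 469 × £102.00) ÷ 60 = £2837.30.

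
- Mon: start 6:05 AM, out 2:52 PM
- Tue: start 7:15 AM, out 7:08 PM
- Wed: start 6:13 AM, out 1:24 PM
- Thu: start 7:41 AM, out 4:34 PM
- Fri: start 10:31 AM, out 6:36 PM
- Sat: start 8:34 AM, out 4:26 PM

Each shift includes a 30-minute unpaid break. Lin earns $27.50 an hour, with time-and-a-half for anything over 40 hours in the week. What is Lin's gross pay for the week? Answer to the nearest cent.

$1499.44

Mon: 6:05 AM–2:52 PM = 8 h 47 min; less 30 min break → 8 h 17 min
Tue: 7:15 AM–7:08 PM = 11 h 53 min; less 30 min break → 11 h 23 min
Wed: 6:13 AM–1:24 PM = 7 h 11 min; less 30 min break → 6 h 41 min
Thu: 7:41 AM–4:34 PM = 8 h 53 min; less 30 min break → 8 h 23 min
Fri: 10:31 AM–6:36 PM = 8 h 5 min; less 30 min break → 7 h 35 min
Sat: 8:34 AM–4:26 PM = 7 h 52 min; less 30 min break → 7 h 22 min
Total worked: 49 h 41 min = 2981 min.
Regular 40 h 0 min = 2400 min at $27.50/h; overtime 9 h 41 min = 581 min at $41.25/h.
Pay = (2400 × $27.50 + 581 × $41.25) ÷ 60 = $1499.44.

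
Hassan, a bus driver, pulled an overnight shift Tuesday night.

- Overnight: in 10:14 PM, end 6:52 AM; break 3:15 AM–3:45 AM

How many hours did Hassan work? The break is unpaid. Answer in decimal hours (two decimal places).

Overnight: 10:14 PM → midnight = 1 h 46 min; midnight → 6:52 AM = 6 h 52 min; span 8 h 38 min; less 30 min break → 8 h 8 min

8.13 hours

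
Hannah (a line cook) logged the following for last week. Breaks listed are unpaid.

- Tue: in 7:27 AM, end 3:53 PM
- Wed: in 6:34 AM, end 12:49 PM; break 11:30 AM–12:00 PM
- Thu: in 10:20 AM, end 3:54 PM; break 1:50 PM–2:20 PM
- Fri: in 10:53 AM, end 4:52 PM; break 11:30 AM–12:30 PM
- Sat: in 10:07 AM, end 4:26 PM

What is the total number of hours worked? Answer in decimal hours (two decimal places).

30.55 hours

Tue: 7:27 AM–3:53 PM = 8 h 26 min
Wed: 6:34 AM–12:49 PM = 6 h 15 min; less 30 min break → 5 h 45 min
Thu: 10:20 AM–3:54 PM = 5 h 34 min; less 30 min break → 5 h 4 min
Fri: 10:53 AM–4:52 PM = 5 h 59 min; less 60 min break → 4 h 59 min
Sat: 10:07 AM–4:26 PM = 6 h 19 min
Total: 8 h 26 min + 5 h 45 min + 5 h 4 min + 4 h 59 min + 6 h 19 min = 30 h 33 min.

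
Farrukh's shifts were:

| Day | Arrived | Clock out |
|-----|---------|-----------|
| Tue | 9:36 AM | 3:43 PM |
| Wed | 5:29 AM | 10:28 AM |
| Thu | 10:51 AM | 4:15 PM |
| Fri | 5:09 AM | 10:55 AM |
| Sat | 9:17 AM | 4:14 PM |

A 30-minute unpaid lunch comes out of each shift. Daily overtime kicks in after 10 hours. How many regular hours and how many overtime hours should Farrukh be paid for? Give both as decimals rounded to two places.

Regular 26.72 hours, overtime 0.00 hours

Tue: 9:36 AM–3:43 PM = 6 h 7 min; less 30 min break → 5 h 37 min
Wed: 5:29 AM–10:28 AM = 4 h 59 min; less 30 min break → 4 h 29 min
Thu: 10:51 AM–4:15 PM = 5 h 24 min; less 30 min break → 4 h 54 min
Fri: 5:09 AM–10:55 AM = 5 h 46 min; less 30 min break → 5 h 16 min
Sat: 9:17 AM–4:14 PM = 6 h 57 min; less 30 min break → 6 h 27 min
Tue reg 5 h 37 min / OT 0 h 0 min; Wed reg 4 h 29 min / OT 0 h 0 min; Thu reg 4 h 54 min / OT 0 h 0 min; Fri reg 5 h 16 min / OT 0 h 0 min; Sat reg 6 h 27 min / OT 0 h 0 min.
Totals: regular 26 h 43 min, overtime 0 h 0 min.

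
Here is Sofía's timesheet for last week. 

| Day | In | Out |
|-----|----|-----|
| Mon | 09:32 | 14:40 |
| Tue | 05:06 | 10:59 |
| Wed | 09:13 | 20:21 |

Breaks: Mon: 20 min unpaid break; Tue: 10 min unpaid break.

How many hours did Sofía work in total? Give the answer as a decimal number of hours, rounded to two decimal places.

Mon: 09:32–14:40 = 5 h 8 min; less 20 min break → 4 h 48 min
Tue: 05:06–10:59 = 5 h 53 min; less 10 min break → 5 h 43 min
Wed: 09:13–20:21 = 11 h 8 min
Total: 4 h 48 min + 5 h 43 min + 11 h 8 min = 21 h 39 min.

21.65 hours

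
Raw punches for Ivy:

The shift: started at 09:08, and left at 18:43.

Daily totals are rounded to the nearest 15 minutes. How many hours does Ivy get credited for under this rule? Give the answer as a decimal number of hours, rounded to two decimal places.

The shift: 09:08–18:43 = 9 h 35 min → rounds to 9 h 30 min

9.50 hours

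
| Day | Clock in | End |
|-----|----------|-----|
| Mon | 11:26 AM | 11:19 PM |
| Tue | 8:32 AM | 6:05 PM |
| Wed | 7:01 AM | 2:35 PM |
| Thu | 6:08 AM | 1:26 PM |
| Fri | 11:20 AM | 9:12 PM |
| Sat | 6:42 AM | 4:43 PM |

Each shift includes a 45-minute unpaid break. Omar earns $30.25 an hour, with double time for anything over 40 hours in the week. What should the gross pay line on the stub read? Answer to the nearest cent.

$1916.84

Mon: 11:26 AM–11:19 PM = 11 h 53 min; less 45 min break → 11 h 8 min
Tue: 8:32 AM–6:05 PM = 9 h 33 min; less 45 min break → 8 h 48 min
Wed: 7:01 AM–2:35 PM = 7 h 34 min; less 45 min break → 6 h 49 min
Thu: 6:08 AM–1:26 PM = 7 h 18 min; less 45 min break → 6 h 33 min
Fri: 11:20 AM–9:12 PM = 9 h 52 min; less 45 min break → 9 h 7 min
Sat: 6:42 AM–4:43 PM = 10 h 1 min; less 45 min break → 9 h 16 min
Total worked: 51 h 41 min = 3101 min.
Regular 40 h 0 min = 2400 min at $30.25/h; overtime 11 h 41 min = 701 min at $60.50/h.
Pay = (2400 × $30.25 + 701 × $60.50) ÷ 60 = $1916.84.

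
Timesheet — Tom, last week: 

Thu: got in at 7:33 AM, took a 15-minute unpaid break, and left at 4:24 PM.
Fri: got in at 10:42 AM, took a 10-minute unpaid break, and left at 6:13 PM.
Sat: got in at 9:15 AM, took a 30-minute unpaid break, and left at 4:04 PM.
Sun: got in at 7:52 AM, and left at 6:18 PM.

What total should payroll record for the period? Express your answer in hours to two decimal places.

Thu: 7:33 AM–4:24 PM = 8 h 51 min; less 15 min break → 8 h 36 min
Fri: 10:42 AM–6:13 PM = 7 h 31 min; less 10 min break → 7 h 21 min
Sat: 9:15 AM–4:04 PM = 6 h 49 min; less 30 min break → 6 h 19 min
Sun: 7:52 AM–6:18 PM = 10 h 26 min
Total: 8 h 36 min + 7 h 21 min + 6 h 19 min + 10 h 26 min = 32 h 42 min.

32.70 hours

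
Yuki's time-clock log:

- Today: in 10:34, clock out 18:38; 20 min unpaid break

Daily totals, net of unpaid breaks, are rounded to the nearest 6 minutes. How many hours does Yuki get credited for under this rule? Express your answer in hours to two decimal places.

Today: 10:34–18:38 = 8 h 4 min − 20 min = 7 h 44 min → rounds to 7 h 42 min

7.70 hours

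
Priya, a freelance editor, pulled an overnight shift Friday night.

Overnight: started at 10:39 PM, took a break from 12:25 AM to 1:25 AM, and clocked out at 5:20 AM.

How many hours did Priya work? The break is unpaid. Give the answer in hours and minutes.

5 h 41 min

Overnight: 10:39 PM → midnight = 1 h 21 min; midnight → 5:20 AM = 5 h 20 min; span 6 h 41 min; less 60 min break → 5 h 41 min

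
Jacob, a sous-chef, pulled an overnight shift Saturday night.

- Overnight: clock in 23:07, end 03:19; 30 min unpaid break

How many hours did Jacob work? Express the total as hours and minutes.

3 h 42 min

Overnight: 23:07 → midnight = 0 h 53 min; midnight → 03:19 = 3 h 19 min; span 4 h 12 min; less 30 min break → 3 h 42 min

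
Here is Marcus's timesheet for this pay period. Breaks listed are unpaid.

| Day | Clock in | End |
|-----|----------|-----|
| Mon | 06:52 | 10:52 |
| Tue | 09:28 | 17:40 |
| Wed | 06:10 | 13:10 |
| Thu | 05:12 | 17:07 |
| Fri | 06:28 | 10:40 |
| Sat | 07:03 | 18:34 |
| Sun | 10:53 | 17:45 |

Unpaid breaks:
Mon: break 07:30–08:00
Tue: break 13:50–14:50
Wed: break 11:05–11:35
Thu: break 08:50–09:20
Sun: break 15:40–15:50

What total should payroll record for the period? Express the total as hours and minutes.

51 h 2 min

Mon: 06:52–10:52 = 4 h 0 min; less 30 min break → 3 h 30 min
Tue: 09:28–17:40 = 8 h 12 min; less 60 min break → 7 h 12 min
Wed: 06:10–13:10 = 7 h 0 min; less 30 min break → 6 h 30 min
Thu: 05:12–17:07 = 11 h 55 min; less 30 min break → 11 h 25 min
Fri: 06:28–10:40 = 4 h 12 min
Sat: 07:03–18:34 = 11 h 31 min
Sun: 10:53–17:45 = 6 h 52 min; less 10 min break → 6 h 42 min
Total: 3 h 30 min + 7 h 12 min + 6 h 30 min + 11 h 25 min + 4 h 12 min + 11 h 31 min + 6 h 42 min = 51 h 2 min.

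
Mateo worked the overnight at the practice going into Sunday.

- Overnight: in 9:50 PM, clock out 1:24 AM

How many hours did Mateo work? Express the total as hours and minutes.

3 h 34 min

Overnight: 9:50 PM → midnight = 2 h 10 min; midnight → 1:24 AM = 1 h 24 min; span 3 h 34 min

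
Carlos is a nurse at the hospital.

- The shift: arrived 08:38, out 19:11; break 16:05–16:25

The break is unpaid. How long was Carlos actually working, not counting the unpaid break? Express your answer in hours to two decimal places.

The shift: 08:38–19:11 = 10 h 33 min; less 20 min break → 10 h 13 min

10.22 hours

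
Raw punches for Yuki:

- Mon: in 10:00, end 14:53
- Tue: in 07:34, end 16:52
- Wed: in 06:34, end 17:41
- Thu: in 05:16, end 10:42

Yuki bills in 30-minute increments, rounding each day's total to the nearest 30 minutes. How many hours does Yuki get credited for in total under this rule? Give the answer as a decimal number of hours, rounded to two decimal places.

Mon: 10:00–14:53 = 4 h 53 min → rounds to 5 h 0 min
Tue: 07:34–16:52 = 9 h 18 min → rounds to 9 h 30 min
Wed: 06:34–17:41 = 11 h 7 min → rounds to 11 h 0 min
Thu: 05:16–10:42 = 5 h 26 min → rounds to 5 h 30 min
Total credited: 31 h 0 min.

31.00 hours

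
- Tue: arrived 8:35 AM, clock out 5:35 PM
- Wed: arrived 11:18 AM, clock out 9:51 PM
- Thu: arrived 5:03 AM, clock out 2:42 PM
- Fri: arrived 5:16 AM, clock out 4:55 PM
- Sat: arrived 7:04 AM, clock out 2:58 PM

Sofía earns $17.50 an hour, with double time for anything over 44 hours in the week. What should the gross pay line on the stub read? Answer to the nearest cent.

$936.25

Tue: 8:35 AM–5:35 PM = 9 h 0 min
Wed: 11:18 AM–9:51 PM = 10 h 33 min
Thu: 5:03 AM–2:42 PM = 9 h 39 min
Fri: 5:16 AM–4:55 PM = 11 h 39 min
Sat: 7:04 AM–2:58 PM = 7 h 54 min
Total worked: 48 h 45 min = 2925 min.
Regular 44 h 0 min = 2640 min at $17.50/h; overtime 4 h 45 min = 285 min at $35.00/h.
Pay = (2640 × $17.50 + 285 × $35.00) ÷ 60 = $936.25.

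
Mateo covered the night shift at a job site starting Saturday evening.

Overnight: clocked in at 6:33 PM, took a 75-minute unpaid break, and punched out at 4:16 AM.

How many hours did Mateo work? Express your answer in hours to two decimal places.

8.47 hours

Overnight: 6:33 PM → midnight = 5 h 27 min; midnight → 4:16 AM = 4 h 16 min; span 9 h 43 min; less 75 min break → 8 h 28 min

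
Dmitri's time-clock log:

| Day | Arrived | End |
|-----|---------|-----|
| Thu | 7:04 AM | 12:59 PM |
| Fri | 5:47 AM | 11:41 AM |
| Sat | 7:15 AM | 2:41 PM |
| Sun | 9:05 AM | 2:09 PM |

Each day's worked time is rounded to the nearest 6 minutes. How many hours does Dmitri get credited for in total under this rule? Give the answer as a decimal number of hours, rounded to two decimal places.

Thu: 7:04 AM–12:59 PM = 5 h 55 min → rounds to 5 h 54 min
Fri: 5:47 AM–11:41 AM = 5 h 54 min → rounds to 5 h 54 min
Sat: 7:15 AM–2:41 PM = 7 h 26 min → rounds to 7 h 24 min
Sun: 9:05 AM–2:09 PM = 5 h 4 min → rounds to 5 h 6 min
Total credited: 24 h 18 min.

24.30 hours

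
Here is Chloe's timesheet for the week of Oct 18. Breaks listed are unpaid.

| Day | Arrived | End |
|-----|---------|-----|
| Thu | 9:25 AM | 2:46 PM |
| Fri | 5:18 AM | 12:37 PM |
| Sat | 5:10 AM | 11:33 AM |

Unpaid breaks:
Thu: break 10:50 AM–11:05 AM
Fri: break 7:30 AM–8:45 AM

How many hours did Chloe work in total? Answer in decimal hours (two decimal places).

17.55 hours

Thu: 9:25 AM–2:46 PM = 5 h 21 min; less 15 min break → 5 h 6 min
Fri: 5:18 AM–12:37 PM = 7 h 19 min; less 75 min break → 6 h 4 min
Sat: 5:10 AM–11:33 AM = 6 h 23 min
Total: 5 h 6 min + 6 h 4 min + 6 h 23 min = 17 h 33 min.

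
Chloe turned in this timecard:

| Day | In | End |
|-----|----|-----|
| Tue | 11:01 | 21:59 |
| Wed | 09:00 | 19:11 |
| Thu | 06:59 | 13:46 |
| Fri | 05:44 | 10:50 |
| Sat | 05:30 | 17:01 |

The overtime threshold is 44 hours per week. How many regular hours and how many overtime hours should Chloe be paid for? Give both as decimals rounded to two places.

Regular 44.00 hours, overtime 0.55 hours

Tue: 11:01–21:59 = 10 h 58 min
Wed: 09:00–19:11 = 10 h 11 min
Thu: 06:59–13:46 = 6 h 47 min
Fri: 05:44–10:50 = 5 h 6 min
Sat: 05:30–17:01 = 11 h 31 min
Total worked: 44 h 33 min = 44.55 h.
Threshold 44 h → overtime 0 h 33 min, regular 44 h 0 min.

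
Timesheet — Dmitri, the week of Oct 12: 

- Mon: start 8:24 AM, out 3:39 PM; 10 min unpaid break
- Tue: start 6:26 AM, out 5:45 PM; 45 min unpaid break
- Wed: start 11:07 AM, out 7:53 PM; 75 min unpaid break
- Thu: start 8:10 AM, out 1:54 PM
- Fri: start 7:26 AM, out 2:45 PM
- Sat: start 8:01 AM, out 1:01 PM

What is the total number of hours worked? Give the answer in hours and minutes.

43 h 13 min

Mon: 8:24 AM–3:39 PM = 7 h 15 min; less 10 min break → 7 h 5 min
Tue: 6:26 AM–5:45 PM = 11 h 19 min; less 45 min break → 10 h 34 min
Wed: 11:07 AM–7:53 PM = 8 h 46 min; less 75 min break → 7 h 31 min
Thu: 8:10 AM–1:54 PM = 5 h 44 min
Fri: 7:26 AM–2:45 PM = 7 h 19 min
Sat: 8:01 AM–1:01 PM = 5 h 0 min
Total: 7 h 5 min + 10 h 34 min + 7 h 31 min + 5 h 44 min + 7 h 19 min + 5 h 0 min = 43 h 13 min.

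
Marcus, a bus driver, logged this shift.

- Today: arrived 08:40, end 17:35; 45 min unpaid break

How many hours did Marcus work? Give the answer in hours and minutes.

Today: 08:40–17:35 = 8 h 55 min; less 45 min break → 8 h 10 min

8 h 10 min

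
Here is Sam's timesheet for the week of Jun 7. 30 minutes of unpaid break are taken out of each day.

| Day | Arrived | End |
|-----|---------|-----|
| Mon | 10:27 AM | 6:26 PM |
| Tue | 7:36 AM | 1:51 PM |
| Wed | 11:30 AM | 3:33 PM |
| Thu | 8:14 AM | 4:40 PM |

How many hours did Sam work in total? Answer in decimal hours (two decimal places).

Mon: 10:27 AM–6:26 PM = 7 h 59 min; less 30 min break → 7 h 29 min
Tue: 7:36 AM–1:51 PM = 6 h 15 min; less 30 min break → 5 h 45 min
Wed: 11:30 AM–3:33 PM = 4 h 3 min; less 30 min break → 3 h 33 min
Thu: 8:14 AM–4:40 PM = 8 h 26 min; less 30 min break → 7 h 56 min
Total: 7 h 29 min + 5 h 45 min + 3 h 33 min + 7 h 56 min = 24 h 43 min.

24.72 hours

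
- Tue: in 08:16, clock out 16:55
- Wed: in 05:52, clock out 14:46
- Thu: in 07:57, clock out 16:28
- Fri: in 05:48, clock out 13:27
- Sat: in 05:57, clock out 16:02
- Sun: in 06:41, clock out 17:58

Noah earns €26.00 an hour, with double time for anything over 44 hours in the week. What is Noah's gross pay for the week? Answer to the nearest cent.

Tue: 08:16–16:55 = 8 h 39 min
Wed: 05:52–14:46 = 8 h 54 min
Thu: 07:57–16:28 = 8 h 31 min
Fri: 05:48–13:27 = 7 h 39 min
Sat: 05:57–16:02 = 10 h 5 min
Sun: 06:41–17:58 = 11 h 17 min
Total worked: 55 h 5 min = 3305 min.
Regular 44 h 0 min = 2640 min at €26.00/h; overtime 11 h 5 min = 665 min at €52.00/h.
Pay = (2640 × €26.00 + 665 × €52.00) ÷ 60 = €1720.33.

€1720.33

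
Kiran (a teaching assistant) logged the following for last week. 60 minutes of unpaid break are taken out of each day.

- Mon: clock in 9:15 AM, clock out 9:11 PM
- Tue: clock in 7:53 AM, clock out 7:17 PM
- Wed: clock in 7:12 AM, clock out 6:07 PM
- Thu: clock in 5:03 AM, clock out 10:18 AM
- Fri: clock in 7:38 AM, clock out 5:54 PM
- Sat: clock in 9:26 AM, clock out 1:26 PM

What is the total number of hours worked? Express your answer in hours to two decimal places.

Mon: 9:15 AM–9:11 PM = 11 h 56 min; less 60 min break → 10 h 56 min
Tue: 7:53 AM–7:17 PM = 11 h 24 min; less 60 min break → 10 h 24 min
Wed: 7:12 AM–6:07 PM = 10 h 55 min; less 60 min break → 9 h 55 min
Thu: 5:03 AM–10:18 AM = 5 h 15 min; less 60 min break → 4 h 15 min
Fri: 7:38 AM–5:54 PM = 10 h 16 min; less 60 min break → 9 h 16 min
Sat: 9:26 AM–1:26 PM = 4 h 0 min; less 60 min break → 3 h 0 min
Total: 10 h 56 min + 10 h 24 min + 9 h 55 min + 4 h 15 min + 9 h 16 min + 3 h 0 min = 47 h 46 min.

47.77 hours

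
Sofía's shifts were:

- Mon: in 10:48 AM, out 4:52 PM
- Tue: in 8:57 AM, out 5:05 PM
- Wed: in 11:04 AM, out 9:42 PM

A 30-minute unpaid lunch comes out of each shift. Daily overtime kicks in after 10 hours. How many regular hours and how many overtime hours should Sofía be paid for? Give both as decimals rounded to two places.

Mon: 10:48 AM–4:52 PM = 6 h 4 min; less 30 min break → 5 h 34 min
Tue: 8:57 AM–5:05 PM = 8 h 8 min; less 30 min break → 7 h 38 min
Wed: 11:04 AM–9:42 PM = 10 h 38 min; less 30 min break → 10 h 8 min
Mon reg 5 h 34 min / OT 0 h 0 min; Tue reg 7 h 38 min / OT 0 h 0 min; Wed reg 10 h 0 min / OT 0 h 8 min.
Totals: regular 23 h 12 min, overtime 0 h 8 min.

Regular 23.20 hours, overtime 0.13 hours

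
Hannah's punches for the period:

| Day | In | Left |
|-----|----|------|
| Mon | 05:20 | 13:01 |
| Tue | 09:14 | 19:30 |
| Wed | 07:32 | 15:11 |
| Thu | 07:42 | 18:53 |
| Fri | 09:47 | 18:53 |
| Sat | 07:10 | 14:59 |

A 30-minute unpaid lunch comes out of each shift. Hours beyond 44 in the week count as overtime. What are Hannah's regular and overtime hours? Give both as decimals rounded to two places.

Mon: 05:20–13:01 = 7 h 41 min; less 30 min break → 7 h 11 min
Tue: 09:14–19:30 = 10 h 16 min; less 30 min break → 9 h 46 min
Wed: 07:32–15:11 = 7 h 39 min; less 30 min break → 7 h 9 min
Thu: 07:42–18:53 = 11 h 11 min; less 30 min break → 10 h 41 min
Fri: 09:47–18:53 = 9 h 6 min; less 30 min break → 8 h 36 min
Sat: 07:10–14:59 = 7 h 49 min; less 30 min break → 7 h 19 min
Total worked: 50 h 42 min = 50.70 h.
Threshold 44 h → overtime 6 h 42 min, regular 44 h 0 min.

Regular 44.00 hours, overtime 6.70 hours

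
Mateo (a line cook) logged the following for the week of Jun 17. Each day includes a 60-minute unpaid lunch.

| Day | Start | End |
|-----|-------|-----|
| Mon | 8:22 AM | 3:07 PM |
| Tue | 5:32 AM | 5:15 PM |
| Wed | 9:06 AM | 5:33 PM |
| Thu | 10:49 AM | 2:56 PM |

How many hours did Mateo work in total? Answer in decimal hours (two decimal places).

Mon: 8:22 AM–3:07 PM = 6 h 45 min; less 60 min break → 5 h 45 min
Tue: 5:32 AM–5:15 PM = 11 h 43 min; less 60 min break → 10 h 43 min
Wed: 9:06 AM–5:33 PM = 8 h 27 min; less 60 min break → 7 h 27 min
Thu: 10:49 AM–2:56 PM = 4 h 7 min; less 60 min break → 3 h 7 min
Total: 5 h 45 min + 10 h 43 min + 7 h 27 min + 3 h 7 min = 27 h 2 min.

27.03 hours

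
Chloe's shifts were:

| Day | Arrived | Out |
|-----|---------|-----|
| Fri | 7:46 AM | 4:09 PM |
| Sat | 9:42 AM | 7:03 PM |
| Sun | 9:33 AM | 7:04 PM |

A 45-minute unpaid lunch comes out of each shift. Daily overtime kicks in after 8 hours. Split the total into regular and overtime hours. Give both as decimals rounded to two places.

Fri: 7:46 AM–4:09 PM = 8 h 23 min; less 45 min break → 7 h 38 min
Sat: 9:42 AM–7:03 PM = 9 h 21 min; less 45 min break → 8 h 36 min
Sun: 9:33 AM–7:04 PM = 9 h 31 min; less 45 min break → 8 h 46 min
Fri reg 7 h 38 min / OT 0 h 0 min; Sat reg 8 h 0 min / OT 0 h 36 min; Sun reg 8 h 0 min / OT 0 h 46 min.
Totals: regular 23 h 38 min, overtime 1 h 22 min.

Regular 23.63 hours, overtime 1.37 hours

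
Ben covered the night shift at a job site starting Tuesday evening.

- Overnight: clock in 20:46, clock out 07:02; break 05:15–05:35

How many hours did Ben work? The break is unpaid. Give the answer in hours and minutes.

9 h 56 min

Overnight: 20:46 → midnight = 3 h 14 min; midnight → 07:02 = 7 h 2 min; span 10 h 16 min; less 20 min break → 9 h 56 min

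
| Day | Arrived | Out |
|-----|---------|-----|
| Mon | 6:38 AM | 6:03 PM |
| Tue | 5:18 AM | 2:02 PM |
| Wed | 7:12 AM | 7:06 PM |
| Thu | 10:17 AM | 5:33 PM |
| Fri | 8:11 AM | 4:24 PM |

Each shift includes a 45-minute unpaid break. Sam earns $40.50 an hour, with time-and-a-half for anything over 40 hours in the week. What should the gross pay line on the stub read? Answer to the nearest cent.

$1849.84

Mon: 6:38 AM–6:03 PM = 11 h 25 min; less 45 min break → 10 h 40 min
Tue: 5:18 AM–2:02 PM = 8 h 44 min; less 45 min break → 7 h 59 min
Wed: 7:12 AM–7:06 PM = 11 h 54 min; less 45 min break → 11 h 9 min
Thu: 10:17 AM–5:33 PM = 7 h 16 min; less 45 min break → 6 h 31 min
Fri: 8:11 AM–4:24 PM = 8 h 13 min; less 45 min break → 7 h 28 min
Total worked: 43 h 47 min = 2627 min.
Regular 40 h 0 min = 2400 min at $40.50/h; overtime 3 h 47 min = 227 min at $60.75/h.
Pay = (2400 × $40.50 + 227 × $60.75) ÷ 60 = $1849.84.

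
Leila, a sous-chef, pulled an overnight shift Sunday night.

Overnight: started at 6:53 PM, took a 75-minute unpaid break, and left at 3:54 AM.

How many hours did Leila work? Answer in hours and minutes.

7 h 46 min

Overnight: 6:53 PM → midnight = 5 h 7 min; midnight → 3:54 AM = 3 h 54 min; span 9 h 1 min; less 75 min break → 7 h 46 min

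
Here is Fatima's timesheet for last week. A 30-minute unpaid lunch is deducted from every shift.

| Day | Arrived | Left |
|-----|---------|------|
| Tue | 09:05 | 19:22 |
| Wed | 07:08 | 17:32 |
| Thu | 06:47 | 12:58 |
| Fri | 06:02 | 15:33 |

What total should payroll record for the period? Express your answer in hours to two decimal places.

34.38 hours

Tue: 09:05–19:22 = 10 h 17 min; less 30 min break → 9 h 47 min
Wed: 07:08–17:32 = 10 h 24 min; less 30 min break → 9 h 54 min
Thu: 06:47–12:58 = 6 h 11 min; less 30 min break → 5 h 41 min
Fri: 06:02–15:33 = 9 h 31 min; less 30 min break → 9 h 1 min
Total: 9 h 47 min + 9 h 54 min + 5 h 41 min + 9 h 1 min = 34 h 23 min.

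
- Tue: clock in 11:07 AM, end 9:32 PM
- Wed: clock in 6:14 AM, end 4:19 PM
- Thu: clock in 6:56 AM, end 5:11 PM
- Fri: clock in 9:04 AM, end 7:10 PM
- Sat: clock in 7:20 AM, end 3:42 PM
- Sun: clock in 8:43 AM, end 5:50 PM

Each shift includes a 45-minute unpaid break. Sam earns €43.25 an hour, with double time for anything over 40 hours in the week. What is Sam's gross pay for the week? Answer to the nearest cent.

Tue: 11:07 AM–9:32 PM = 10 h 25 min; less 45 min break → 9 h 40 min
Wed: 6:14 AM–4:19 PM = 10 h 5 min; less 45 min break → 9 h 20 min
Thu: 6:56 AM–5:11 PM = 10 h 15 min; less 45 min break → 9 h 30 min
Fri: 9:04 AM–7:10 PM = 10 h 6 min; less 45 min break → 9 h 21 min
Sat: 7:20 AM–3:42 PM = 8 h 22 min; less 45 min break → 7 h 37 min
Sun: 8:43 AM–5:50 PM = 9 h 7 min; less 45 min break → 8 h 22 min
Total worked: 53 h 50 min = 3230 min.
Regular 40 h 0 min = 2400 min at €43.25/h; overtime 13 h 50 min = 830 min at €86.50/h.
Pay = (2400 × €43.25 + 830 × €86.50) ÷ 60 = €2926.58.

€2926.58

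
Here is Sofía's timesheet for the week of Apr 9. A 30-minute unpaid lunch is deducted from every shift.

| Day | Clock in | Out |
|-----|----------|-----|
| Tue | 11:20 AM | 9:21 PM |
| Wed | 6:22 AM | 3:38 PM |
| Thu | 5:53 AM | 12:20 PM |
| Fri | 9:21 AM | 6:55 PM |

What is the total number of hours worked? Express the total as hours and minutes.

Tue: 11:20 AM–9:21 PM = 10 h 1 min; less 30 min break → 9 h 31 min
Wed: 6:22 AM–3:38 PM = 9 h 16 min; less 30 min break → 8 h 46 min
Thu: 5:53 AM–12:20 PM = 6 h 27 min; less 30 min break → 5 h 57 min
Fri: 9:21 AM–6:55 PM = 9 h 34 min; less 30 min break → 9 h 4 min
Total: 9 h 31 min + 8 h 46 min + 5 h 57 min + 9 h 4 min = 33 h 18 min.

33 h 18 min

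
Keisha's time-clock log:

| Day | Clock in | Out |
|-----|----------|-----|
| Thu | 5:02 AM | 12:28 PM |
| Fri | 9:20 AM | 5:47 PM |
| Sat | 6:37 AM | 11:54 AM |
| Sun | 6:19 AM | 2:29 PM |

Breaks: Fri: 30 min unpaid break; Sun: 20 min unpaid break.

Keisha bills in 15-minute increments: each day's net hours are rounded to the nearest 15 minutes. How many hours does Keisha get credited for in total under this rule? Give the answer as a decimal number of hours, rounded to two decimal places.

28.50 hours

Thu: 5:02 AM–12:28 PM = 7 h 26 min → rounds to 7 h 30 min
Fri: 9:20 AM–5:47 PM = 8 h 27 min − 30 min = 7 h 57 min → rounds to 8 h 0 min
Sat: 6:37 AM–11:54 AM = 5 h 17 min → rounds to 5 h 15 min
Sun: 6:19 AM–2:29 PM = 8 h 10 min − 20 min = 7 h 50 min → rounds to 7 h 45 min
Total credited: 28 h 30 min.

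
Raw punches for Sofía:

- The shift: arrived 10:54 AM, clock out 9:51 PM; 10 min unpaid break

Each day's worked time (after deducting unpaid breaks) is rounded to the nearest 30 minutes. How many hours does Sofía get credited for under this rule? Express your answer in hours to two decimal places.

11.00 hours

The shift: 10:54 AM–9:51 PM = 10 h 57 min − 10 min = 10 h 47 min → rounds to 11 h 0 min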